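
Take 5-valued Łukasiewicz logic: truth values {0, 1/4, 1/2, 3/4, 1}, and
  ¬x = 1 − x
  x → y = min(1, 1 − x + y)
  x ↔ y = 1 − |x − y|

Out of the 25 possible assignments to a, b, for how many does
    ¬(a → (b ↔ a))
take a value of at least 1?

1

value 1: 1 assignment (counts)
value 3/4: 1 assignment
value 1/2: 2 assignments
value 1/4: 2 assignments
value 0: 19 assignments
So 1 of the 25 assignments meets the threshold.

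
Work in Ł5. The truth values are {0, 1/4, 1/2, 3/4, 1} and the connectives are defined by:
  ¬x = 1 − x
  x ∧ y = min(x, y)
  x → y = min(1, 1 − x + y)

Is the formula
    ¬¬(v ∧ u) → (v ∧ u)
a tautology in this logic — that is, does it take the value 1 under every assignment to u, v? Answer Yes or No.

Yes

At u = 1/4, v = 1/2, for instance:
v ∧ u = 1/2 ∧ 1/4 = 1/4
¬(v ∧ u) = ¬1/4 = 3/4
¬¬(v ∧ u) = ¬3/4 = 1/4
¬¬(v ∧ u) → (v ∧ u) = 1/4 → 1/4 = 1
and checking the remaining 24 assignments likewise gives ≥ 1 in every case.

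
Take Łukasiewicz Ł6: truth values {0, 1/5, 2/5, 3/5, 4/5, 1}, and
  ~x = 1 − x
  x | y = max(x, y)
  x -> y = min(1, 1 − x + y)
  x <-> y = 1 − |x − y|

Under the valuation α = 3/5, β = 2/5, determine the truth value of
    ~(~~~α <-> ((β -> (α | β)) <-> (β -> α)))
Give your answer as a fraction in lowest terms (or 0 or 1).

~α = ~3/5 = 2/5
~~α = ~2/5 = 3/5
~~~α = ~3/5 = 2/5
α | β = 3/5 | 2/5 = 3/5
β -> (α | β) = 2/5 -> 3/5 = 1
β -> α = 2/5 -> 3/5 = 1
(β -> (α | β)) <-> (β -> α) = 1 <-> 1 = 1
~~~α <-> ((β -> (α | β)) <-> (β -> α)) = 2/5 <-> 1 = 2/5
~(~~~α <-> ((β -> (α | β)) <-> (β -> α))) = ~2/5 = 3/5

3/5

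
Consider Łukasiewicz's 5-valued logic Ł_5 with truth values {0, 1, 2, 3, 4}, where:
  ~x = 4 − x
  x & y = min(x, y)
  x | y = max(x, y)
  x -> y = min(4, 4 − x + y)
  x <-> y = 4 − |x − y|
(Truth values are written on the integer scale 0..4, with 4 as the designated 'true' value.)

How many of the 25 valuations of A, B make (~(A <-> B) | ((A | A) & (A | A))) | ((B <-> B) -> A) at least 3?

13

value 4: 6 assignments (counts)
value 3: 7 assignments (counts)
value 2: 7 assignments
value 1: 4 assignments
value 0: 1 assignment
So 13 of the 25 assignments meet the threshold.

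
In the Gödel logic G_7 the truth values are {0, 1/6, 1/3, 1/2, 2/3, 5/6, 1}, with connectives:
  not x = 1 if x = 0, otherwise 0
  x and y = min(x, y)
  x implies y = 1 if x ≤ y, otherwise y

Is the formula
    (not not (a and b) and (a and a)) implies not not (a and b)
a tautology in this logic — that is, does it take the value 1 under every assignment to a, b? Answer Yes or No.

Yes

At a = 1/3, b = 2/3, for instance:
a and b = 1/3 and 2/3 = 1/3
not (a and b) = not 1/3 = 0
not not (a and b) = not 0 = 1
a and a = 1/3 and 1/3 = 1/3
not not (a and b) and (a and a) = 1 and 1/3 = 1/3
(not not (a and b) and (a and a)) implies not not (a and b) = 1/3 implies 1 = 1
and checking the remaining 48 assignments likewise gives ≥ 1 in every case.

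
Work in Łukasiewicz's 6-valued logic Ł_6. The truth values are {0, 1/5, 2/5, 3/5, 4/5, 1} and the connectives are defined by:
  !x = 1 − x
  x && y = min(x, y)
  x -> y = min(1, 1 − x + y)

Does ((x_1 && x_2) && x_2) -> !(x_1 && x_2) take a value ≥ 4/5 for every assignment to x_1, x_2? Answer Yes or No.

No

Counterexample: take x_1 = 4/5, x_2 = 4/5.
x_1 && x_2 = 4/5 && 4/5 = 4/5
(x_1 && x_2) && x_2 = 4/5 && 4/5 = 4/5
x_1 && x_2 = 4/5 && 4/5 = 4/5
!(x_1 && x_2) = !4/5 = 1/5
((x_1 && x_2) && x_2) -> !(x_1 && x_2) = 4/5 -> 1/5 = 2/5
This gives 2/5, which is below 4/5.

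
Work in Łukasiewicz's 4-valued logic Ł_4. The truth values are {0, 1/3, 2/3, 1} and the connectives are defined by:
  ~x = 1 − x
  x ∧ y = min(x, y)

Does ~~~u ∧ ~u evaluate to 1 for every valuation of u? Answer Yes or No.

Counterexample: take u = 1/3.
~u = ~1/3 = 2/3
~~u = ~2/3 = 1/3
~~~u = ~1/3 = 2/3
~~~u ∧ ~u = 2/3 ∧ 2/3 = 2/3
This gives 2/3 ≠ 1.

No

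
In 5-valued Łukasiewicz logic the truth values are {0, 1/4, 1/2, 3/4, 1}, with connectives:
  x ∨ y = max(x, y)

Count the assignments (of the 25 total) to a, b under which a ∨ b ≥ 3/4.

value 1: 9 assignments (counts)
value 3/4: 7 assignments (counts)
value 1/2: 5 assignments
value 1/4: 3 assignments
value 0: 1 assignment
So 16 of the 25 assignments meet the threshold.

16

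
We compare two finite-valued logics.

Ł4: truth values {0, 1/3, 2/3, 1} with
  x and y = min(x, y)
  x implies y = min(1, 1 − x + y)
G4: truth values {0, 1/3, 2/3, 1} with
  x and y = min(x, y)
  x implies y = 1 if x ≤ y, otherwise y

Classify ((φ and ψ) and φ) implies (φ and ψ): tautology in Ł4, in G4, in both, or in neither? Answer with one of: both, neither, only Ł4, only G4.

In Ł4: every assignment gives 1 — tautology.
In G4: every assignment gives 1 — tautology.

both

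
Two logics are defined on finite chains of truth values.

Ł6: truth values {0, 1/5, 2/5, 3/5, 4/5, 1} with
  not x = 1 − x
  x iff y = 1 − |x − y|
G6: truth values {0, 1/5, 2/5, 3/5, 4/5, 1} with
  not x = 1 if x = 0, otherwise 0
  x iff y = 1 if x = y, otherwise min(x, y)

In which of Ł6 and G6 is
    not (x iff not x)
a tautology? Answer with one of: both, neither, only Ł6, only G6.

In Ł6: at x = 1/5 the value is 3/5 — not a tautology.
In G6: every assignment gives 1 — tautology.

only G6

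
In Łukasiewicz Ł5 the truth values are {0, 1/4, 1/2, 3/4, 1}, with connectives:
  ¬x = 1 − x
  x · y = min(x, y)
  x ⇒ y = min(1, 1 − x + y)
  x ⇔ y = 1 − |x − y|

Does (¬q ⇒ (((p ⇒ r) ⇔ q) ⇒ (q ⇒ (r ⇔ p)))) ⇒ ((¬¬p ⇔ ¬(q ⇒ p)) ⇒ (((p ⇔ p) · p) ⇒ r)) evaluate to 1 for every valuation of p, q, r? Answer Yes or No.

Counterexample: take p = 1/4, q = 1/2, r = 0.
¬q = ¬1/2 = 1/2
p ⇒ r = 1/4 ⇒ 0 = 3/4
(p ⇒ r) ⇔ q = 3/4 ⇔ 1/2 = 3/4
r ⇔ p = 0 ⇔ 1/4 = 3/4
q ⇒ (r ⇔ p) = 1/2 ⇒ 3/4 = 1
((p ⇒ r) ⇔ q) ⇒ (q ⇒ (r ⇔ p)) = 3/4 ⇒ 1 = 1
¬q ⇒ (((p ⇒ r) ⇔ q) ⇒ (q ⇒ (r ⇔ p))) = 1/2 ⇒ 1 = 1
¬p = ¬1/4 = 3/4
¬¬p = ¬3/4 = 1/4
q ⇒ p = 1/2 ⇒ 1/4 = 3/4
¬(q ⇒ p) = ¬3/4 = 1/4
¬¬p ⇔ ¬(q ⇒ p) = 1/4 ⇔ 1/4 = 1
p ⇔ p = 1/4 ⇔ 1/4 = 1
(p ⇔ p) · p = 1 · 1/4 = 1/4
((p ⇔ p) · p) ⇒ r = 1/4 ⇒ 0 = 3/4
(¬¬p ⇔ ¬(q ⇒ p)) ⇒ (((p ⇔ p) · p) ⇒ r) = 1 ⇒ 3/4 = 3/4
(¬q ⇒ (((p ⇒ r) ⇔ q) ⇒ (q ⇒ (r ⇔ p)))) ⇒ ((¬¬p ⇔ ¬(q ⇒ p)) ⇒ (((p ⇔ p) · p) ⇒ r)) = 1 ⇒ 3/4 = 3/4
This gives 3/4 ≠ 1.

No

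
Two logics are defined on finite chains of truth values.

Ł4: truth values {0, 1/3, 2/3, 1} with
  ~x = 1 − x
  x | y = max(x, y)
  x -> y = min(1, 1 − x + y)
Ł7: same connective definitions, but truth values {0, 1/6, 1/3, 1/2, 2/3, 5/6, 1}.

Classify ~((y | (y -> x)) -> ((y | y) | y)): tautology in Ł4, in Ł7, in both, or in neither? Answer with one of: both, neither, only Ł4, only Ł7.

In Ł4: at x = 0, y = 1/3 the value is 1/3 — not a tautology.
In Ł7: at x = 0, y = 1/6 the value is 2/3 — not a tautology.

neither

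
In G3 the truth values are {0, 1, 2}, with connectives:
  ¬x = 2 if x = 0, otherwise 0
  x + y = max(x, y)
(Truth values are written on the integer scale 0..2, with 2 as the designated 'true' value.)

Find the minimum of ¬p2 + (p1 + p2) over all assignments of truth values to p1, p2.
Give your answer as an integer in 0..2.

Take p1 = 0, p2 = 1:
¬p2 = ¬1 = 0
p1 + p2 = 0 + 1 = 1
¬p2 + (p1 + p2) = 0 + 1 = 1
No assignment yields a value below 1, so this is the minimum.

1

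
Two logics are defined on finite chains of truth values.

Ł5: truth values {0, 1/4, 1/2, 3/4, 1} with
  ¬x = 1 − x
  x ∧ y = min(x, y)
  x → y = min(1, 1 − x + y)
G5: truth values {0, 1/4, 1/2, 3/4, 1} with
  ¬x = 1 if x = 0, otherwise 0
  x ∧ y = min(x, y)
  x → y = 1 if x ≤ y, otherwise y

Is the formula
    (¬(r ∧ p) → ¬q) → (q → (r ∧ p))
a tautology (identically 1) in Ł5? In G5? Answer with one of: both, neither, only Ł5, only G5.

In Ł5: every assignment gives 1 — tautology.
In G5: at p = 1/4, q = 1/2, r = 1/4 the value is 1/4 — not a tautology.

only Ł5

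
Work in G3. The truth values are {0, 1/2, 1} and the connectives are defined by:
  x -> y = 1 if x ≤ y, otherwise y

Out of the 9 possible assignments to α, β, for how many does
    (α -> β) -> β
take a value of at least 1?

6

α = 0, β = 0 ↦ 0  <
α = 0, β = 1/2 ↦ 1/2  <
α = 0, β = 1 ↦ 1  ≥
α = 1/2, β = 0 ↦ 1  ≥
α = 1/2, β = 1/2 ↦ 1/2  <
α = 1/2, β = 1 ↦ 1  ≥
α = 1, β = 0 ↦ 1  ≥
α = 1, β = 1/2 ↦ 1  ≥
α = 1, β = 1 ↦ 1  ≥
So 6 of the 9 assignments meet the threshold.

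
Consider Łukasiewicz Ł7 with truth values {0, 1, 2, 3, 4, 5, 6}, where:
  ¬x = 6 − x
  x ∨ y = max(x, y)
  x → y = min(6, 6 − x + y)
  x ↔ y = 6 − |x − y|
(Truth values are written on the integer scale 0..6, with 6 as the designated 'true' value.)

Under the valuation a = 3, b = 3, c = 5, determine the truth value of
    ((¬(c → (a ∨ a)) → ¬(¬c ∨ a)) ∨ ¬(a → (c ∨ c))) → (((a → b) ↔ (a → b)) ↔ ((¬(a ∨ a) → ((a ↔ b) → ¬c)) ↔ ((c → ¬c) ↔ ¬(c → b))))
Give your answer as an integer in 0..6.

4

a ∨ a = 3 ∨ 3 = 3
c → (a ∨ a) = 5 → 3 = 4
¬(c → (a ∨ a)) = ¬4 = 2
¬c = ¬5 = 1
¬c ∨ a = 1 ∨ 3 = 3
¬(¬c ∨ a) = ¬3 = 3
¬(c → (a ∨ a)) → ¬(¬c ∨ a) = 2 → 3 = 6
c ∨ c = 5 ∨ 5 = 5
a → (c ∨ c) = 3 → 5 = 6
¬(a → (c ∨ c)) = ¬6 = 0
(¬(c → (a ∨ a)) → ¬(¬c ∨ a)) ∨ ¬(a → (c ∨ c)) = 6 ∨ 0 = 6
a → b = 3 → 3 = 6
a → b = 3 → 3 = 6
(a → b) ↔ (a → b) = 6 ↔ 6 = 6
a ∨ a = 3 ∨ 3 = 3
¬(a ∨ a) = ¬3 = 3
a ↔ b = 3 ↔ 3 = 6
¬c = ¬5 = 1
(a ↔ b) → ¬c = 6 → 1 = 1
¬(a ∨ a) → ((a ↔ b) → ¬c) = 3 → 1 = 4
¬c = ¬5 = 1
c → ¬c = 5 → 1 = 2
c → b = 5 → 3 = 4
¬(c → b) = ¬4 = 2
(c → ¬c) ↔ ¬(c → b) = 2 ↔ 2 = 6
(¬(a ∨ a) → ((a ↔ b) → ¬c)) ↔ ((c → ¬c) ↔ ¬(c → b)) = 4 ↔ 6 = 4
((a → b) ↔ (a → b)) ↔ ((¬(a ∨ a) → ((a ↔ b) → ¬c)) ↔ ((c → ¬c) ↔ ¬(c → b))) = 6 ↔ 4 = 4
((¬(c → (a ∨ a)) → ¬(¬c ∨ a)) ∨ ¬(a → (c ∨ c))) → (((a → b) ↔ (a → b)) ↔ ((¬(a ∨ a) → ((a ↔ b) → ¬c)) ↔ ((c → ¬c) ↔ ¬(c → b)))) = 6 → 4 = 4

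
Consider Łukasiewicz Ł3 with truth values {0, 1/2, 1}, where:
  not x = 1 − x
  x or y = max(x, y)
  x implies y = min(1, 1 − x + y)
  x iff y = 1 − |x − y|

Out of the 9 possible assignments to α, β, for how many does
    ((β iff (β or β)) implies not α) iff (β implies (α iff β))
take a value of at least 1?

α = 0, β = 0 ↦ 1  ≥
α = 0, β = 1/2 ↦ 1  ≥
α = 0, β = 1 ↦ 0  <
α = 1/2, β = 0 ↦ 1/2  <
α = 1/2, β = 1/2 ↦ 1/2  <
α = 1/2, β = 1 ↦ 1  ≥
α = 1, β = 0 ↦ 0  <
α = 1, β = 1/2 ↦ 0  <
α = 1, β = 1 ↦ 0  <
So 3 of the 9 assignments meet the threshold.

3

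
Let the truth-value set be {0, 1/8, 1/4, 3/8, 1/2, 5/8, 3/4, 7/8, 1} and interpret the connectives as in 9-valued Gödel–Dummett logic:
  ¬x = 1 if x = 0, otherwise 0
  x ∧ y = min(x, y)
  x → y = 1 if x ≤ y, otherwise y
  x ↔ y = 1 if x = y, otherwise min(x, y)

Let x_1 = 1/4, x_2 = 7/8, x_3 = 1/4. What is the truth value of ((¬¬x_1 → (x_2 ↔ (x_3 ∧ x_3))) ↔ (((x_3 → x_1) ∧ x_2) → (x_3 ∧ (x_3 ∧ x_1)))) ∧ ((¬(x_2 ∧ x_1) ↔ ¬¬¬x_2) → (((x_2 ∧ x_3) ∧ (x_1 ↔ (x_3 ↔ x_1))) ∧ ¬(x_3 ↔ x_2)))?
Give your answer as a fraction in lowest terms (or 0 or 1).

¬x_1 = ¬1/4 = 0
¬¬x_1 = ¬0 = 1
x_3 ∧ x_3 = 1/4 ∧ 1/4 = 1/4
x_2 ↔ (x_3 ∧ x_3) = 7/8 ↔ 1/4 = 1/4
¬¬x_1 → (x_2 ↔ (x_3 ∧ x_3)) = 1 → 1/4 = 1/4
x_3 → x_1 = 1/4 → 1/4 = 1
(x_3 → x_1) ∧ x_2 = 1 ∧ 7/8 = 7/8
x_3 ∧ x_1 = 1/4 ∧ 1/4 = 1/4
x_3 ∧ (x_3 ∧ x_1) = 1/4 ∧ 1/4 = 1/4
((x_3 → x_1) ∧ x_2) → (x_3 ∧ (x_3 ∧ x_1)) = 7/8 → 1/4 = 1/4
(¬¬x_1 → (x_2 ↔ (x_3 ∧ x_3))) ↔ (((x_3 → x_1) ∧ x_2) → (x_3 ∧ (x_3 ∧ x_1))) = 1/4 ↔ 1/4 = 1
x_2 ∧ x_1 = 7/8 ∧ 1/4 = 1/4
¬(x_2 ∧ x_1) = ¬1/4 = 0
¬x_2 = ¬7/8 = 0
¬¬x_2 = ¬0 = 1
¬¬¬x_2 = ¬1 = 0
¬(x_2 ∧ x_1) ↔ ¬¬¬x_2 = 0 ↔ 0 = 1
x_2 ∧ x_3 = 7/8 ∧ 1/4 = 1/4
x_3 ↔ x_1 = 1/4 ↔ 1/4 = 1
x_1 ↔ (x_3 ↔ x_1) = 1/4 ↔ 1 = 1/4
(x_2 ∧ x_3) ∧ (x_1 ↔ (x_3 ↔ x_1)) = 1/4 ∧ 1/4 = 1/4
x_3 ↔ x_2 = 1/4 ↔ 7/8 = 1/4
¬(x_3 ↔ x_2) = ¬1/4 = 0
((x_2 ∧ x_3) ∧ (x_1 ↔ (x_3 ↔ x_1))) ∧ ¬(x_3 ↔ x_2) = 1/4 ∧ 0 = 0
(¬(x_2 ∧ x_1) ↔ ¬¬¬x_2) → (((x_2 ∧ x_3) ∧ (x_1 ↔ (x_3 ↔ x_1))) ∧ ¬(x_3 ↔ x_2)) = 1 → 0 = 0
((¬¬x_1 → (x_2 ↔ (x_3 ∧ x_3))) ↔ (((x_3 → x_1) ∧ x_2) → (x_3 ∧ (x_3 ∧ x_1)))) ∧ ((¬(x_2 ∧ x_1) ↔ ¬¬¬x_2) → (((x_2 ∧ x_3) ∧ (x_1 ↔ (x_3 ↔ x_1))) ∧ ¬(x_3 ↔ x_2))) = 1 ∧ 0 = 0

0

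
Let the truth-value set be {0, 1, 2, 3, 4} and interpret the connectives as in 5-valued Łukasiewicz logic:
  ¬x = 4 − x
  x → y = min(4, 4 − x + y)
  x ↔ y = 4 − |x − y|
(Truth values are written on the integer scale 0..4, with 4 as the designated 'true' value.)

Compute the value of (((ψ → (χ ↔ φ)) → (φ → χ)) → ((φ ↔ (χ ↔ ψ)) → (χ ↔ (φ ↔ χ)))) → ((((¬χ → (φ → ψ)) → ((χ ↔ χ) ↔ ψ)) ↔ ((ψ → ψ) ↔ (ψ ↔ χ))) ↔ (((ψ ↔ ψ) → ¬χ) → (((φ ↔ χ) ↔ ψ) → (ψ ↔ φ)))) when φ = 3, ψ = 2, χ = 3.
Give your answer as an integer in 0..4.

4

χ ↔ φ = 3 ↔ 3 = 4
ψ → (χ ↔ φ) = 2 → 4 = 4
φ → χ = 3 → 3 = 4
(ψ → (χ ↔ φ)) → (φ → χ) = 4 → 4 = 4
χ ↔ ψ = 3 ↔ 2 = 3
φ ↔ (χ ↔ ψ) = 3 ↔ 3 = 4
φ ↔ χ = 3 ↔ 3 = 4
χ ↔ (φ ↔ χ) = 3 ↔ 4 = 3
(φ ↔ (χ ↔ ψ)) → (χ ↔ (φ ↔ χ)) = 4 → 3 = 3
((ψ → (χ ↔ φ)) → (φ → χ)) → ((φ ↔ (χ ↔ ψ)) → (χ ↔ (φ ↔ χ))) = 4 → 3 = 3
¬χ = ¬3 = 1
φ → ψ = 3 → 2 = 3
¬χ → (φ → ψ) = 1 → 3 = 4
χ ↔ χ = 3 ↔ 3 = 4
(χ ↔ χ) ↔ ψ = 4 ↔ 2 = 2
(¬χ → (φ → ψ)) → ((χ ↔ χ) ↔ ψ) = 4 → 2 = 2
ψ → ψ = 2 → 2 = 4
ψ ↔ χ = 2 ↔ 3 = 3
(ψ → ψ) ↔ (ψ ↔ χ) = 4 ↔ 3 = 3
((¬χ → (φ → ψ)) → ((χ ↔ χ) ↔ ψ)) ↔ ((ψ → ψ) ↔ (ψ ↔ χ)) = 2 ↔ 3 = 3
ψ ↔ ψ = 2 ↔ 2 = 4
¬χ = ¬3 = 1
(ψ ↔ ψ) → ¬χ = 4 → 1 = 1
φ ↔ χ = 3 ↔ 3 = 4
(φ ↔ χ) ↔ ψ = 4 ↔ 2 = 2
ψ ↔ φ = 2 ↔ 3 = 3
((φ ↔ χ) ↔ ψ) → (ψ ↔ φ) = 2 → 3 = 4
((ψ ↔ ψ) → ¬χ) → (((φ ↔ χ) ↔ ψ) → (ψ ↔ φ)) = 1 → 4 = 4
(((¬χ → (φ → ψ)) → ((χ ↔ χ) ↔ ψ)) ↔ ((ψ → ψ) ↔ (ψ ↔ χ))) ↔ (((ψ ↔ ψ) → ¬χ) → (((φ ↔ χ) ↔ ψ) → (ψ ↔ φ))) = 3 ↔ 4 = 3
(((ψ → (χ ↔ φ)) → (φ → χ)) → ((φ ↔ (χ ↔ ψ)) → (χ ↔ (φ ↔ χ)))) → ((((¬χ → (φ → ψ)) → ((χ ↔ χ) ↔ ψ)) ↔ ((ψ → ψ) ↔ (ψ ↔ χ))) ↔ (((ψ ↔ ψ) → ¬χ) → (((φ ↔ χ) ↔ ψ) → (ψ ↔ φ)))) = 3 → 3 = 4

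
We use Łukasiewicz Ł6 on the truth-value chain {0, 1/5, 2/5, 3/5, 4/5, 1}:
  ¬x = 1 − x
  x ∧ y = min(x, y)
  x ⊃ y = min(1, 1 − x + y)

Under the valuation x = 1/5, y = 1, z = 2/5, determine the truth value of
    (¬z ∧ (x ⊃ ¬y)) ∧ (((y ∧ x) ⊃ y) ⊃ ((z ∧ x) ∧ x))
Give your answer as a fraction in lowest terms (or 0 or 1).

¬z = ¬2/5 = 3/5
¬y = ¬1 = 0
x ⊃ ¬y = 1/5 ⊃ 0 = 4/5
¬z ∧ (x ⊃ ¬y) = 3/5 ∧ 4/5 = 3/5
y ∧ x = 1 ∧ 1/5 = 1/5
(y ∧ x) ⊃ y = 1/5 ⊃ 1 = 1
z ∧ x = 2/5 ∧ 1/5 = 1/5
(z ∧ x) ∧ x = 1/5 ∧ 1/5 = 1/5
((y ∧ x) ⊃ y) ⊃ ((z ∧ x) ∧ x) = 1 ⊃ 1/5 = 1/5
(¬z ∧ (x ⊃ ¬y)) ∧ (((y ∧ x) ⊃ y) ⊃ ((z ∧ x) ∧ x)) = 3/5 ∧ 1/5 = 1/5

1/5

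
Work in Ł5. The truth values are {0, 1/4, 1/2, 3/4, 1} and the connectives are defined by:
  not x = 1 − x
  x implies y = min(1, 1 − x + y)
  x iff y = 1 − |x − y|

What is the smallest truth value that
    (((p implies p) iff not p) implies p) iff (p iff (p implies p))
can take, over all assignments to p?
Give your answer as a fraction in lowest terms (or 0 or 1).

1/2

Take p = 1/2:
p implies p = 1/2 implies 1/2 = 1
not p = not 1/2 = 1/2
(p implies p) iff not p = 1 iff 1/2 = 1/2
((p implies p) iff not p) implies p = 1/2 implies 1/2 = 1
p implies p = 1/2 implies 1/2 = 1
p iff (p implies p) = 1/2 iff 1 = 1/2
(((p implies p) iff not p) implies p) iff (p iff (p implies p)) = 1 iff 1/2 = 1/2
No assignment yields a value below 1/2, so this is the minimum.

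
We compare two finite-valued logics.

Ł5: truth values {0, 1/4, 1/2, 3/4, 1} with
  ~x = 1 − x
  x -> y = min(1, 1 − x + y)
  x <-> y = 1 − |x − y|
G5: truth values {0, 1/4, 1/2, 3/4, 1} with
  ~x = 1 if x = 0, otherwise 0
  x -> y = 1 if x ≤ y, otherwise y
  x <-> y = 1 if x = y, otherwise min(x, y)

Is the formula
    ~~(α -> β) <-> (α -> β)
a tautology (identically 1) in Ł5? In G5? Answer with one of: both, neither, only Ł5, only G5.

only Ł5

In Ł5: every assignment gives 1 — tautology.
In G5: at α = 1/2, β = 1/4 the value is 1/4 — not a tautology.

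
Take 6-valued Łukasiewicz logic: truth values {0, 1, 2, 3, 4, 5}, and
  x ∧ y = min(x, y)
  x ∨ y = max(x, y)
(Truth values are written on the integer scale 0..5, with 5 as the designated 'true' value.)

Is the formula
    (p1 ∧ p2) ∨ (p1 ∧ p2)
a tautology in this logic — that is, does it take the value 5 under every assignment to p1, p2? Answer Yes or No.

No

Counterexample: take p1 = 0, p2 = 0.
p1 ∧ p2 = 0 ∧ 0 = 0
(p1 ∧ p2) ∨ (p1 ∧ p2) = 0 ∨ 0 = 0
This gives 0 ≠ 5.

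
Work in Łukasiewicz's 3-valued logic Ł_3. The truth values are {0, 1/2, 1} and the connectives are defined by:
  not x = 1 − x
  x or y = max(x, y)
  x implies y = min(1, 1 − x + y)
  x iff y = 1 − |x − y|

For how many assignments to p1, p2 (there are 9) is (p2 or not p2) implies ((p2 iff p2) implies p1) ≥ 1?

4

p1 = 0, p2 = 0 ↦ 0  <
p1 = 0, p2 = 1/2 ↦ 1/2  <
p1 = 0, p2 = 1 ↦ 0  <
p1 = 1/2, p2 = 0 ↦ 1/2  <
p1 = 1/2, p2 = 1/2 ↦ 1  ≥
p1 = 1/2, p2 = 1 ↦ 1/2  <
p1 = 1, p2 = 0 ↦ 1  ≥
p1 = 1, p2 = 1/2 ↦ 1  ≥
p1 = 1, p2 = 1 ↦ 1  ≥
So 4 of the 9 assignments meet the threshold.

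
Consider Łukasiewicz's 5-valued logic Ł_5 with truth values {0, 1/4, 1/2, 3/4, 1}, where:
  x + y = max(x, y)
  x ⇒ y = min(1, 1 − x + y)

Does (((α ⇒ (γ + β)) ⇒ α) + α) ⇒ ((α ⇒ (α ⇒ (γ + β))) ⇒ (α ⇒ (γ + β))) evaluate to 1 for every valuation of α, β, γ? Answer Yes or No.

Counterexample: take α = 1/2, β = 0, γ = 0.
γ + β = 0 + 0 = 0
α ⇒ (γ + β) = 1/2 ⇒ 0 = 1/2
(α ⇒ (γ + β)) ⇒ α = 1/2 ⇒ 1/2 = 1
((α ⇒ (γ + β)) ⇒ α) + α = 1 + 1/2 = 1
γ + β = 0 + 0 = 0
α ⇒ (γ + β) = 1/2 ⇒ 0 = 1/2
α ⇒ (α ⇒ (γ + β)) = 1/2 ⇒ 1/2 = 1
γ + β = 0 + 0 = 0
α ⇒ (γ + β) = 1/2 ⇒ 0 = 1/2
(α ⇒ (α ⇒ (γ + β))) ⇒ (α ⇒ (γ + β)) = 1 ⇒ 1/2 = 1/2
(((α ⇒ (γ + β)) ⇒ α) + α) ⇒ ((α ⇒ (α ⇒ (γ + β))) ⇒ (α ⇒ (γ + β))) = 1 ⇒ 1/2 = 1/2
This gives 1/2 ≠ 1.

No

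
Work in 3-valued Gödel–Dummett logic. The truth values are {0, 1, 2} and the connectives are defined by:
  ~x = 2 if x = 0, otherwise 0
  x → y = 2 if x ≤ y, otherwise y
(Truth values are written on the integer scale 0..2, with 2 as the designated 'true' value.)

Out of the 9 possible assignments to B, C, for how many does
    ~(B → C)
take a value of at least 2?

B = 0, C = 0 ↦ 0  <
B = 0, C = 1 ↦ 0  <
B = 0, C = 2 ↦ 0  <
B = 1, C = 0 ↦ 2  ≥
B = 1, C = 1 ↦ 0  <
B = 1, C = 2 ↦ 0  <
B = 2, C = 0 ↦ 2  ≥
B = 2, C = 1 ↦ 0  <
B = 2, C = 2 ↦ 0  <
So 2 of the 9 assignments meet the threshold.

2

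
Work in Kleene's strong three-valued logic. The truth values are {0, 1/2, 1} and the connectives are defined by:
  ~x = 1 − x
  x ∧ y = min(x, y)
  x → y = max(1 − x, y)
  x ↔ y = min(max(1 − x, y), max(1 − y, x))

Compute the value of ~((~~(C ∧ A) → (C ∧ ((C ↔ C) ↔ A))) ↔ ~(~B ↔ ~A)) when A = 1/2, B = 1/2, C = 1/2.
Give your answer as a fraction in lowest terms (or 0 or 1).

C ∧ A = 1/2 ∧ 1/2 = 1/2
~(C ∧ A) = ~1/2 = 1/2
~~(C ∧ A) = ~1/2 = 1/2
C ↔ C = 1/2 ↔ 1/2 = 1/2
(C ↔ C) ↔ A = 1/2 ↔ 1/2 = 1/2
C ∧ ((C ↔ C) ↔ A) = 1/2 ∧ 1/2 = 1/2
~~(C ∧ A) → (C ∧ ((C ↔ C) ↔ A)) = 1/2 → 1/2 = 1/2
~B = ~1/2 = 1/2
~A = ~1/2 = 1/2
~B ↔ ~A = 1/2 ↔ 1/2 = 1/2
~(~B ↔ ~A) = ~1/2 = 1/2
(~~(C ∧ A) → (C ∧ ((C ↔ C) ↔ A))) ↔ ~(~B ↔ ~A) = 1/2 ↔ 1/2 = 1/2
~((~~(C ∧ A) → (C ∧ ((C ↔ C) ↔ A))) ↔ ~(~B ↔ ~A)) = ~1/2 = 1/2

1/2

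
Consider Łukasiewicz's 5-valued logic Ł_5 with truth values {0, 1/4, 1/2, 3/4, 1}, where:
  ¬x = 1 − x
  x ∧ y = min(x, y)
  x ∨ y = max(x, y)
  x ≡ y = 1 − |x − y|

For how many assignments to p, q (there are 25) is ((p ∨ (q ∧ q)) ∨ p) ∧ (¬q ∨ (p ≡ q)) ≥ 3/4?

10

value 1: 2 assignments (counts)
value 3/4: 8 assignments (counts)
value 1/2: 8 assignments
value 1/4: 5 assignments
value 0: 2 assignments
So 10 of the 25 assignments meet the threshold.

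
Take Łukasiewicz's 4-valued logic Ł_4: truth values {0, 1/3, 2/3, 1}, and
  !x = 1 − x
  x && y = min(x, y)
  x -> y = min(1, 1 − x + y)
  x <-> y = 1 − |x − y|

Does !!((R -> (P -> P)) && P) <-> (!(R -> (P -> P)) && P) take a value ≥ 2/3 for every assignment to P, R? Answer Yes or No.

Counterexample: take P = 2/3, R = 0.
P -> P = 2/3 -> 2/3 = 1
R -> (P -> P) = 0 -> 1 = 1
(R -> (P -> P)) && P = 1 && 2/3 = 2/3
!((R -> (P -> P)) && P) = !2/3 = 1/3
!!((R -> (P -> P)) && P) = !1/3 = 2/3
P -> P = 2/3 -> 2/3 = 1
R -> (P -> P) = 0 -> 1 = 1
!(R -> (P -> P)) = !1 = 0
!(R -> (P -> P)) && P = 0 && 2/3 = 0
!!((R -> (P -> P)) && P) <-> (!(R -> (P -> P)) && P) = 2/3 <-> 0 = 1/3
This gives 1/3, which is below 2/3.

No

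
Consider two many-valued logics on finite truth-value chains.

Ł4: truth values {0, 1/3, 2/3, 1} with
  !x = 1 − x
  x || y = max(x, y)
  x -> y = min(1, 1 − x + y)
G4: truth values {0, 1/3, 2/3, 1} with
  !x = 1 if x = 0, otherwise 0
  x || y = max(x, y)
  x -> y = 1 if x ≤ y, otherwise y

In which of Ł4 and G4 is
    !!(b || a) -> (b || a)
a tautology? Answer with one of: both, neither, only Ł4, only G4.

In Ł4: every assignment gives 1 — tautology.
In G4: at a = 0, b = 1/3 the value is 1/3 — not a tautology.

only Ł4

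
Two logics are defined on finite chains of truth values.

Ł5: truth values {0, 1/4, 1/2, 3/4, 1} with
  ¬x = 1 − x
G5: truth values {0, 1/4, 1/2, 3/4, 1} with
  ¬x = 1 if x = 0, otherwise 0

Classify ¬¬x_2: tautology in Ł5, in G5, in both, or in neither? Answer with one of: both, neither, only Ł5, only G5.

In Ł5: at x_2 = 0 the value is 0 — not a tautology.
In G5: at x_2 = 0 the value is 0 — not a tautology.

neither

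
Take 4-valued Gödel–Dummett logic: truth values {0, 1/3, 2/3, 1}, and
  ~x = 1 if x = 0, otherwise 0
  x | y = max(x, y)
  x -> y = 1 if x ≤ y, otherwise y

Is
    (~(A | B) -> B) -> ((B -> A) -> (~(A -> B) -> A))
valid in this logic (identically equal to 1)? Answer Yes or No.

No

Counterexample: take A = 1/3, B = 0.
A | B = 1/3 | 0 = 1/3
~(A | B) = ~1/3 = 0
~(A | B) -> B = 0 -> 0 = 1
B -> A = 0 -> 1/3 = 1
A -> B = 1/3 -> 0 = 0
~(A -> B) = ~0 = 1
~(A -> B) -> A = 1 -> 1/3 = 1/3
(B -> A) -> (~(A -> B) -> A) = 1 -> 1/3 = 1/3
(~(A | B) -> B) -> ((B -> A) -> (~(A -> B) -> A)) = 1 -> 1/3 = 1/3
This gives 1/3 ≠ 1.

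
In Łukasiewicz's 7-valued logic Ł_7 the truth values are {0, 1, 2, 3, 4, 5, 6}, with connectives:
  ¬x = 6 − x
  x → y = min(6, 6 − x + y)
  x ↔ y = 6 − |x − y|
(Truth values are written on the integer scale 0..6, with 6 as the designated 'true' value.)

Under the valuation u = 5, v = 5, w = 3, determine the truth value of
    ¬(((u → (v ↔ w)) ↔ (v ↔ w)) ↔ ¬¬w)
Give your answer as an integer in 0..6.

2

v ↔ w = 5 ↔ 3 = 4
u → (v ↔ w) = 5 → 4 = 5
v ↔ w = 5 ↔ 3 = 4
(u → (v ↔ w)) ↔ (v ↔ w) = 5 ↔ 4 = 5
¬w = ¬3 = 3
¬¬w = ¬3 = 3
((u → (v ↔ w)) ↔ (v ↔ w)) ↔ ¬¬w = 5 ↔ 3 = 4
¬(((u → (v ↔ w)) ↔ (v ↔ w)) ↔ ¬¬w) = ¬4 = 2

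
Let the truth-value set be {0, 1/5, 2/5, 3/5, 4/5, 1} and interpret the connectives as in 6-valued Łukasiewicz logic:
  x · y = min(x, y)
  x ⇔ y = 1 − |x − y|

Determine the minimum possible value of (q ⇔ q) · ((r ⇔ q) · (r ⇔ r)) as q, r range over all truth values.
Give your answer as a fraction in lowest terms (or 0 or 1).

0

Take q = 0, r = 1:
q ⇔ q = 0 ⇔ 0 = 1
r ⇔ q = 1 ⇔ 0 = 0
r ⇔ r = 1 ⇔ 1 = 1
(r ⇔ q) · (r ⇔ r) = 0 · 1 = 0
(q ⇔ q) · ((r ⇔ q) · (r ⇔ r)) = 1 · 0 = 0
No assignment yields a value below 0, so this is the minimum.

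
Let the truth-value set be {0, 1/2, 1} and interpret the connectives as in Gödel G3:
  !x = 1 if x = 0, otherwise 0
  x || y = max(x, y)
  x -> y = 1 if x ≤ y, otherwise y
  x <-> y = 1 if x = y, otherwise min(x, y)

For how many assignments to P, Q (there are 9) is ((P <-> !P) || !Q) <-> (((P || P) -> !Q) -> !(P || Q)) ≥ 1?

3

P = 0, Q = 0 ↦ 1  ≥
P = 0, Q = 1/2 ↦ 1  ≥
P = 0, Q = 1 ↦ 1  ≥
P = 1/2, Q = 0 ↦ 0  <
P = 1/2, Q = 1/2 ↦ 0  <
P = 1/2, Q = 1 ↦ 0  <
P = 1, Q = 0 ↦ 0  <
P = 1, Q = 1/2 ↦ 0  <
P = 1, Q = 1 ↦ 0  <
So 3 of the 9 assignments meet the threshold.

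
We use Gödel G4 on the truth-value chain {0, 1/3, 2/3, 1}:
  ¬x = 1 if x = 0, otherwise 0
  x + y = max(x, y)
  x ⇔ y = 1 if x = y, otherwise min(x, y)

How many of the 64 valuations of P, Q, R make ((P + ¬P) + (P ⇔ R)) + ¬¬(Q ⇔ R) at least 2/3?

59

value 1: 54 assignments (counts)
value 2/3: 5 assignments (counts)
value 1/3: 5 assignments
So 59 of the 64 assignments meet the threshold.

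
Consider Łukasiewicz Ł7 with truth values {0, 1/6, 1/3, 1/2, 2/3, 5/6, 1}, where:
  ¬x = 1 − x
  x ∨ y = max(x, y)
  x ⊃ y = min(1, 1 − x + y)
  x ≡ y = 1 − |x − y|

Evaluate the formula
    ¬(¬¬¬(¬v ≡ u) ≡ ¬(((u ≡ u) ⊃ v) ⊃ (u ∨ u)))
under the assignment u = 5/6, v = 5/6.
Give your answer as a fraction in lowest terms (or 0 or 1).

2/3

¬v = ¬5/6 = 1/6
¬v ≡ u = 1/6 ≡ 5/6 = 1/3
¬(¬v ≡ u) = ¬1/3 = 2/3
¬¬(¬v ≡ u) = ¬2/3 = 1/3
¬¬¬(¬v ≡ u) = ¬1/3 = 2/3
u ≡ u = 5/6 ≡ 5/6 = 1
(u ≡ u) ⊃ v = 1 ⊃ 5/6 = 5/6
u ∨ u = 5/6 ∨ 5/6 = 5/6
((u ≡ u) ⊃ v) ⊃ (u ∨ u) = 5/6 ⊃ 5/6 = 1
¬(((u ≡ u) ⊃ v) ⊃ (u ∨ u)) = ¬1 = 0
¬¬¬(¬v ≡ u) ≡ ¬(((u ≡ u) ⊃ v) ⊃ (u ∨ u)) = 2/3 ≡ 0 = 1/3
¬(¬¬¬(¬v ≡ u) ≡ ¬(((u ≡ u) ⊃ v) ⊃ (u ∨ u))) = ¬1/3 = 2/3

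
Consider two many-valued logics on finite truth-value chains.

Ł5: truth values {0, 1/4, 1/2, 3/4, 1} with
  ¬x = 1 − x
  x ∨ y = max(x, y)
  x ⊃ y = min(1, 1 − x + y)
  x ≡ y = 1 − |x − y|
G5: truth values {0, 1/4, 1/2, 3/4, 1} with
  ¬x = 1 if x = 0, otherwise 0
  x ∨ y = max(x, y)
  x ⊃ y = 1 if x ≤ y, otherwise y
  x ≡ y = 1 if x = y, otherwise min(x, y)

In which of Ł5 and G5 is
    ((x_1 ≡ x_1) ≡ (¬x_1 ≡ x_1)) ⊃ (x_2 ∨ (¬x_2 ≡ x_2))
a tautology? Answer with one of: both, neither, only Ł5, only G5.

only G5

In Ł5: at x_1 = 1/4, x_2 = 0 the value is 1/2 — not a tautology.
In G5: every assignment gives 1 — tautology.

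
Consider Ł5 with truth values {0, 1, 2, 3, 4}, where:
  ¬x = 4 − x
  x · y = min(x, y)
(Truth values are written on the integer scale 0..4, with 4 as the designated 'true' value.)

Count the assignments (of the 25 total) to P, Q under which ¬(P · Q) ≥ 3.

16

value 4: 9 assignments (counts)
value 3: 7 assignments (counts)
value 2: 5 assignments
value 1: 3 assignments
value 0: 1 assignment
So 16 of the 25 assignments meet the threshold.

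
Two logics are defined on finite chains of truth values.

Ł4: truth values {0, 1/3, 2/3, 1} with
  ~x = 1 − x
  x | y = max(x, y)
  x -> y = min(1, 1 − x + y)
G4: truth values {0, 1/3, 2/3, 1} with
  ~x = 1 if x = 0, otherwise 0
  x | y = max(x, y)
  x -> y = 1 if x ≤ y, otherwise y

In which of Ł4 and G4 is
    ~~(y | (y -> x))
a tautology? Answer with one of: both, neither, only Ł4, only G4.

only G4

In Ł4: at x = 0, y = 1/3 the value is 2/3 — not a tautology.
In G4: every assignment gives 1 — tautology.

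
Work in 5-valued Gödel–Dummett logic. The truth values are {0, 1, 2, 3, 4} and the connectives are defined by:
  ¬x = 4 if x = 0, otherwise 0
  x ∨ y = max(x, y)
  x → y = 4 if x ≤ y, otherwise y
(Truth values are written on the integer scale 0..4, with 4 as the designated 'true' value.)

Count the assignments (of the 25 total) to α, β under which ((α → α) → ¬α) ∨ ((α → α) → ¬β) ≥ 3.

value 4: 9 assignments (counts)
value 0: 16 assignments
So 9 of the 25 assignments meet the threshold.

9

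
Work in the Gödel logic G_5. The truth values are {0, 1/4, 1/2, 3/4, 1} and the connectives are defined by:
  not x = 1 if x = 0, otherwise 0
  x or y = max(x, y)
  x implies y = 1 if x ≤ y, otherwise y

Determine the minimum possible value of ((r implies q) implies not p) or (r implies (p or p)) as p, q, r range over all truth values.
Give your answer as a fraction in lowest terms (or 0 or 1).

1/4

Take p = 1/4, q = 1/4, r = 1/2:
r implies q = 1/2 implies 1/4 = 1/4
not p = not 1/4 = 0
(r implies q) implies not p = 1/4 implies 0 = 0
p or p = 1/4 or 1/4 = 1/4
r implies (p or p) = 1/2 implies 1/4 = 1/4
((r implies q) implies not p) or (r implies (p or p)) = 0 or 1/4 = 1/4
No assignment yields a value below 1/4, so this is the minimum.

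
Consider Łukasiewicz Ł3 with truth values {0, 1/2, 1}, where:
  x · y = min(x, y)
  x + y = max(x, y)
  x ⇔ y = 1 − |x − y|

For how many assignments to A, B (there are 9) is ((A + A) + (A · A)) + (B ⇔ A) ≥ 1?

A = 0, B = 0 ↦ 1  ≥
A = 0, B = 1/2 ↦ 1/2  <
A = 0, B = 1 ↦ 0  <
A = 1/2, B = 0 ↦ 1/2  <
A = 1/2, B = 1/2 ↦ 1  ≥
A = 1/2, B = 1 ↦ 1/2  <
A = 1, B = 0 ↦ 1  ≥
A = 1, B = 1/2 ↦ 1  ≥
A = 1, B = 1 ↦ 1  ≥
So 5 of the 9 assignments meet the threshold.

5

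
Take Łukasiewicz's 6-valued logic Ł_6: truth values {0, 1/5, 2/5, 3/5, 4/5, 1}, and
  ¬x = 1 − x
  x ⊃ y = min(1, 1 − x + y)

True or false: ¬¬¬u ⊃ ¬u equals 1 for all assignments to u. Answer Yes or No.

Yes

u = 0 ↦ 1
u = 1/5 ↦ 1
u = 2/5 ↦ 1
u = 3/5 ↦ 1
u = 4/5 ↦ 1
u = 1 ↦ 1
Every assignment gives a value ≥ 1.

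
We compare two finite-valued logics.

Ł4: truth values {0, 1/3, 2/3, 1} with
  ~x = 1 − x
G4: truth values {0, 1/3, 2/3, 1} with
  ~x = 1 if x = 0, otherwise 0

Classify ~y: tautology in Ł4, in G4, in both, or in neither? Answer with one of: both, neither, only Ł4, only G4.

neither

In Ł4: at y = 1/3 the value is 2/3 — not a tautology.
In G4: at y = 1/3 the value is 0 — not a tautology.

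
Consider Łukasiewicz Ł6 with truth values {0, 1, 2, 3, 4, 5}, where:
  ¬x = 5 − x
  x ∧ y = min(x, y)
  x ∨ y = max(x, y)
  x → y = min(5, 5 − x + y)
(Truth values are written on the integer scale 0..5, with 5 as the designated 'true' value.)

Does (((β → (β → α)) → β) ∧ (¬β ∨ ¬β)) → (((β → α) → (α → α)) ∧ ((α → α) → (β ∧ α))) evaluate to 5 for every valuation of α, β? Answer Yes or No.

Counterexample: take α = 0, β = 1.
β → α = 1 → 0 = 4
β → (β → α) = 1 → 4 = 5
(β → (β → α)) → β = 5 → 1 = 1
¬β = ¬1 = 4
¬β = ¬1 = 4
¬β ∨ ¬β = 4 ∨ 4 = 4
((β → (β → α)) → β) ∧ (¬β ∨ ¬β) = 1 ∧ 4 = 1
β → α = 1 → 0 = 4
α → α = 0 → 0 = 5
(β → α) → (α → α) = 4 → 5 = 5
α → α = 0 → 0 = 5
β ∧ α = 1 ∧ 0 = 0
(α → α) → (β ∧ α) = 5 → 0 = 0
((β → α) → (α → α)) ∧ ((α → α) → (β ∧ α)) = 5 ∧ 0 = 0
(((β → (β → α)) → β) ∧ (¬β ∨ ¬β)) → (((β → α) → (α → α)) ∧ ((α → α) → (β ∧ α))) = 1 → 0 = 4
This gives 4 ≠ 5.

No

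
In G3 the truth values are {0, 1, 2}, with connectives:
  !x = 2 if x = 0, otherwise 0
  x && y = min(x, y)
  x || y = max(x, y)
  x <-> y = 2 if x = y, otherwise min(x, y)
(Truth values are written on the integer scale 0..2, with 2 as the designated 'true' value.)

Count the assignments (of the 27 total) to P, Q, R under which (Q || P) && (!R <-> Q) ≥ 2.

value 2: 5 assignments (counts)
value 1: 5 assignments
value 0: 17 assignments
So 5 of the 27 assignments meet the threshold.

5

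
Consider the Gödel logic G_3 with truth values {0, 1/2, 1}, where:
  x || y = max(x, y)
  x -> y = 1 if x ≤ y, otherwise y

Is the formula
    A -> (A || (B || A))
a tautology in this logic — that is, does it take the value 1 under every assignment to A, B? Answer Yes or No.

Yes

A = 0, B = 0 ↦ 1
A = 0, B = 1/2 ↦ 1
A = 0, B = 1 ↦ 1
A = 1/2, B = 0 ↦ 1
A = 1/2, B = 1/2 ↦ 1
A = 1/2, B = 1 ↦ 1
A = 1, B = 0 ↦ 1
A = 1, B = 1/2 ↦ 1
A = 1, B = 1 ↦ 1
Every assignment gives a value ≥ 1.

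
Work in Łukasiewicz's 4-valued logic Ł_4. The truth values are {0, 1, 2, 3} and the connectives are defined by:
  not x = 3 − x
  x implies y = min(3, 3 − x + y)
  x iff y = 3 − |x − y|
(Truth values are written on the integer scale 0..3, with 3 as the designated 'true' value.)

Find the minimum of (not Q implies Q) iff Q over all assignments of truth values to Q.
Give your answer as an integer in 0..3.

Take Q = 1:
not Q = not 1 = 2
not Q implies Q = 2 implies 1 = 2
(not Q implies Q) iff Q = 2 iff 1 = 2
No assignment yields a value below 2, so this is the minimum.

2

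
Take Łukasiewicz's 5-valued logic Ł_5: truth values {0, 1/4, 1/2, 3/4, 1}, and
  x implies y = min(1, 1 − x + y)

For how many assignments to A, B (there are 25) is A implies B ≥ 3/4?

19

value 1: 15 assignments (counts)
value 3/4: 4 assignments (counts)
value 1/2: 3 assignments
value 1/4: 2 assignments
value 0: 1 assignment
So 19 of the 25 assignments meet the threshold.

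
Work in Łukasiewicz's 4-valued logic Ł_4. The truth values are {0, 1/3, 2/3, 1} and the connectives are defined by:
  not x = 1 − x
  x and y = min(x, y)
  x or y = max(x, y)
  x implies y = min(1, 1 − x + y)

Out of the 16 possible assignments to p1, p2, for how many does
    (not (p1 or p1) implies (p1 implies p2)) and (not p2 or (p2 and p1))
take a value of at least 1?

p1 = 0, p2 = 0 ↦ 1  ≥
p1 = 0, p2 = 1/3 ↦ 2/3  <
p1 = 0, p2 = 2/3 ↦ 1/3  <
p1 = 0, p2 = 1 ↦ 0  <
p1 = 1/3, p2 = 0 ↦ 1  ≥
p1 = 1/3, p2 = 1/3 ↦ 2/3  <
p1 = 1/3, p2 = 2/3 ↦ 1/3  <
p1 = 1/3, p2 = 1 ↦ 1/3  <
p1 = 2/3, p2 = 0 ↦ 1  ≥
p1 = 2/3, p2 = 1/3 ↦ 2/3  <
p1 = 2/3, p2 = 2/3 ↦ 2/3  <
p1 = 2/3, p2 = 1 ↦ 2/3  <
p1 = 1, p2 = 0 ↦ 1  ≥
p1 = 1, p2 = 1/3 ↦ 2/3  <
p1 = 1, p2 = 2/3 ↦ 2/3  <
p1 = 1, p2 = 1 ↦ 1  ≥
So 5 of the 16 assignments meet the threshold.

5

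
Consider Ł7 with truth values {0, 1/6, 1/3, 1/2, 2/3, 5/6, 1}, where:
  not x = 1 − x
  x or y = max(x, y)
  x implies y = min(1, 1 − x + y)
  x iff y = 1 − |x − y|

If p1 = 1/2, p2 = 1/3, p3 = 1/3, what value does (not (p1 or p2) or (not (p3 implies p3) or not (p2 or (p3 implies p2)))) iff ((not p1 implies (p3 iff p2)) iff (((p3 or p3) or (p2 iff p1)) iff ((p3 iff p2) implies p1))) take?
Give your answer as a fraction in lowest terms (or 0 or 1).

p1 or p2 = 1/2 or 1/3 = 1/2
not (p1 or p2) = not 1/2 = 1/2
p3 implies p3 = 1/3 implies 1/3 = 1
not (p3 implies p3) = not 1 = 0
p3 implies p2 = 1/3 implies 1/3 = 1
p2 or (p3 implies p2) = 1/3 or 1 = 1
not (p2 or (p3 implies p2)) = not 1 = 0
not (p3 implies p3) or not (p2 or (p3 implies p2)) = 0 or 0 = 0
not (p1 or p2) or (not (p3 implies p3) or not (p2 or (p3 implies p2))) = 1/2 or 0 = 1/2
not p1 = not 1/2 = 1/2
p3 iff p2 = 1/3 iff 1/3 = 1
not p1 implies (p3 iff p2) = 1/2 implies 1 = 1
p3 or p3 = 1/3 or 1/3 = 1/3
p2 iff p1 = 1/3 iff 1/2 = 5/6
(p3 or p3) or (p2 iff p1) = 1/3 or 5/6 = 5/6
p3 iff p2 = 1/3 iff 1/3 = 1
(p3 iff p2) implies p1 = 1 implies 1/2 = 1/2
((p3 or p3) or (p2 iff p1)) iff ((p3 iff p2) implies p1) = 5/6 iff 1/2 = 2/3
(not p1 implies (p3 iff p2)) iff (((p3 or p3) or (p2 iff p1)) iff ((p3 iff p2) implies p1)) = 1 iff 2/3 = 2/3
(not (p1 or p2) or (not (p3 implies p3) or not (p2 or (p3 implies p2)))) iff ((not p1 implies (p3 iff p2)) iff (((p3 or p3) or (p2 iff p1)) iff ((p3 iff p2) implies p1))) = 1/2 iff 2/3 = 5/6

5/6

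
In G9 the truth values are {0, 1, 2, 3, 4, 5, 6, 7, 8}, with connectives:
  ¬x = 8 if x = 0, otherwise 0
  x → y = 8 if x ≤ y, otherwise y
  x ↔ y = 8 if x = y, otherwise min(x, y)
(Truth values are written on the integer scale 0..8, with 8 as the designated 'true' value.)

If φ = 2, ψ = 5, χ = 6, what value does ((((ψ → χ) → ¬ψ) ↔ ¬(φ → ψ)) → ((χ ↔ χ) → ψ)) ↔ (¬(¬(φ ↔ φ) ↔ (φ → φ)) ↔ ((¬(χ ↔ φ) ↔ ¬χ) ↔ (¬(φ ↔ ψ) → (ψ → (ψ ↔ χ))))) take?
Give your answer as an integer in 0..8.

ψ → χ = 5 → 6 = 8
¬ψ = ¬5 = 0
(ψ → χ) → ¬ψ = 8 → 0 = 0
φ → ψ = 2 → 5 = 8
¬(φ → ψ) = ¬8 = 0
((ψ → χ) → ¬ψ) ↔ ¬(φ → ψ) = 0 ↔ 0 = 8
χ ↔ χ = 6 ↔ 6 = 8
(χ ↔ χ) → ψ = 8 → 5 = 5
(((ψ → χ) → ¬ψ) ↔ ¬(φ → ψ)) → ((χ ↔ χ) → ψ) = 8 → 5 = 5
φ ↔ φ = 2 ↔ 2 = 8
¬(φ ↔ φ) = ¬8 = 0
φ → φ = 2 → 2 = 8
¬(φ ↔ φ) ↔ (φ → φ) = 0 ↔ 8 = 0
¬(¬(φ ↔ φ) ↔ (φ → φ)) = ¬0 = 8
χ ↔ φ = 6 ↔ 2 = 2
¬(χ ↔ φ) = ¬2 = 0
¬χ = ¬6 = 0
¬(χ ↔ φ) ↔ ¬χ = 0 ↔ 0 = 8
φ ↔ ψ = 2 ↔ 5 = 2
¬(φ ↔ ψ) = ¬2 = 0
ψ ↔ χ = 5 ↔ 6 = 5
ψ → (ψ ↔ χ) = 5 → 5 = 8
¬(φ ↔ ψ) → (ψ → (ψ ↔ χ)) = 0 → 8 = 8
(¬(χ ↔ φ) ↔ ¬χ) ↔ (¬(φ ↔ ψ) → (ψ → (ψ ↔ χ))) = 8 ↔ 8 = 8
¬(¬(φ ↔ φ) ↔ (φ → φ)) ↔ ((¬(χ ↔ φ) ↔ ¬χ) ↔ (¬(φ ↔ ψ) → (ψ → (ψ ↔ χ)))) = 8 ↔ 8 = 8
((((ψ → χ) → ¬ψ) ↔ ¬(φ → ψ)) → ((χ ↔ χ) → ψ)) ↔ (¬(¬(φ ↔ φ) ↔ (φ → φ)) ↔ ((¬(χ ↔ φ) ↔ ¬χ) ↔ (¬(φ ↔ ψ) → (ψ → (ψ ↔ χ))))) = 5 ↔ 8 = 5

5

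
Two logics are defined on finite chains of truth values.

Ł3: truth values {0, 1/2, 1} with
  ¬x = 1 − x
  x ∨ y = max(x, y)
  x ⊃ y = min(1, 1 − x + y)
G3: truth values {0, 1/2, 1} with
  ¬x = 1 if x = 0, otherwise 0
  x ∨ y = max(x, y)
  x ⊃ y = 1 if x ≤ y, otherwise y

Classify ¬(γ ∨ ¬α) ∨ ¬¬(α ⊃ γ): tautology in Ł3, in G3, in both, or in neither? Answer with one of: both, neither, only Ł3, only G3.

only G3

In Ł3: at α = 1/2, γ = 0 the value is 1/2 — not a tautology.
In G3: every assignment gives 1 — tautology.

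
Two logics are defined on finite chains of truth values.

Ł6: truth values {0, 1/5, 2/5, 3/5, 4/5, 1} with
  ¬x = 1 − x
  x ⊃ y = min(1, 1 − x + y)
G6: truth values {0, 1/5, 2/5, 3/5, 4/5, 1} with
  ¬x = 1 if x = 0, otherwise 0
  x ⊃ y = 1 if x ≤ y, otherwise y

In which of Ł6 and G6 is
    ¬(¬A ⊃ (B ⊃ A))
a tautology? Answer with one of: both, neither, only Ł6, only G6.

neither

In Ł6: at A = 0, B = 0 the value is 0 — not a tautology.
In G6: at A = 0, B = 0 the value is 0 — not a tautology.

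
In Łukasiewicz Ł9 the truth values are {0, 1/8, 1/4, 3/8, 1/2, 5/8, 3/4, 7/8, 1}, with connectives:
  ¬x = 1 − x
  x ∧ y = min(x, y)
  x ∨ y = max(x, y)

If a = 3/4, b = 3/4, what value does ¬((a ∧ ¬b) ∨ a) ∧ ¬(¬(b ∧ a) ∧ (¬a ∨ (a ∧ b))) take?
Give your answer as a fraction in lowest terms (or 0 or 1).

¬b = ¬3/4 = 1/4
a ∧ ¬b = 3/4 ∧ 1/4 = 1/4
(a ∧ ¬b) ∨ a = 1/4 ∨ 3/4 = 3/4
¬((a ∧ ¬b) ∨ a) = ¬3/4 = 1/4
b ∧ a = 3/4 ∧ 3/4 = 3/4
¬(b ∧ a) = ¬3/4 = 1/4
¬a = ¬3/4 = 1/4
a ∧ b = 3/4 ∧ 3/4 = 3/4
¬a ∨ (a ∧ b) = 1/4 ∨ 3/4 = 3/4
¬(b ∧ a) ∧ (¬a ∨ (a ∧ b)) = 1/4 ∧ 3/4 = 1/4
¬(¬(b ∧ a) ∧ (¬a ∨ (a ∧ b))) = ¬1/4 = 3/4
¬((a ∧ ¬b) ∨ a) ∧ ¬(¬(b ∧ a) ∧ (¬a ∨ (a ∧ b))) = 1/4 ∧ 3/4 = 1/4

1/4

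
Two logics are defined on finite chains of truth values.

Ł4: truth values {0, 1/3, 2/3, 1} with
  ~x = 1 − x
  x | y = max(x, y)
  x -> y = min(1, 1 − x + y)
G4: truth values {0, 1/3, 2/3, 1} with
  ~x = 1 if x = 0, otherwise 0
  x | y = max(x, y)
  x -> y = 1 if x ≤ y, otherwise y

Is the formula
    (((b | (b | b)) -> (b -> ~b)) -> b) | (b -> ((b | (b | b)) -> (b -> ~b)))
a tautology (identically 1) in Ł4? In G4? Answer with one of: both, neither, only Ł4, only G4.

both

In Ł4: every assignment gives 1 — tautology.
In G4: every assignment gives 1 — tautology.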